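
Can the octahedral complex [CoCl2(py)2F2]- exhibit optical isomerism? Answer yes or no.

An octahedron has six vertices in three trans pairs; every non-trans pair is cis.
The distinct arrangements are (5 in all): Cl trans, py trans, F trans; Cl trans, py cis, F cis; Cl cis, py trans, F cis; Cl cis, py cis, F cis (chiral); Cl cis, py cis, F trans.
One of these lacks any improper symmetry element and so occurs as an enantiomeric pair, giving 5 + 1 = 6 stereoisomers in total.

yes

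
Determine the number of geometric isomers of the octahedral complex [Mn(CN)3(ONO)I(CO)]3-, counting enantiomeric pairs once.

An octahedron has six vertices in three trans pairs; every non-trans pair is cis.
The distinct arrangements are (4 in all): CN mer (3 arrangements); CN fac (chiral).

4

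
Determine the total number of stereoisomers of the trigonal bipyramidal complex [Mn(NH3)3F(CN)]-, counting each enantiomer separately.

A trigonal bipyramid has two axial and three equatorial sites, which are chemically inequivalent.
The distinct arrangements are (4 in all): F axial, CN axial; F equatorial, CN axial; F axial, CN equatorial; F equatorial, CN equatorial.
Each arrangement has an internal mirror plane or centre of symmetry, so none is chiral.

4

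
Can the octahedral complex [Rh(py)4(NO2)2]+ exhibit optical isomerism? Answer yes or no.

The distinct arrangements are (2 in all): NO2 trans; NO2 cis.
Each arrangement has an internal mirror plane or centre of symmetry, so none is chiral.

no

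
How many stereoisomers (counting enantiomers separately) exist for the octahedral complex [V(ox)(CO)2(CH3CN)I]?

6

An octahedron has six vertices in three trans pairs; every non-trans pair is cis.
Each ox is bidentate and must span two cis positions.
There are 4 geometric isomers: CO cis (3 arrangements, 2 chiral); CO trans.
Of these, 2 lack any improper symmetry element and so occur as enantiomeric pairs, giving 4 + 2 = 6 stereoisomers in total.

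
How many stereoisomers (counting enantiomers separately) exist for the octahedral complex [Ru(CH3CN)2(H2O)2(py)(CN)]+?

The six octahedral sites form three mutually perpendicular trans pairs.
Systematic placement gives 6 geometric isomers: CH3CN trans, H2O cis; CH3CN trans, H2O trans; CH3CN cis, H2O cis (3 arrangements, 2 chiral); CH3CN cis, H2O trans.
Of these, 2 lack any improper symmetry element and so occur as enantiomeric pairs, giving 6 + 2 = 8 stereoisomers in total.

8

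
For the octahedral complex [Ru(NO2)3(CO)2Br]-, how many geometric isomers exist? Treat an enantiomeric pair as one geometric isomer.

3

The distinct arrangements are (3 in all): NO2 mer, CO cis; NO2 mer, CO trans; NO2 fac, CO cis.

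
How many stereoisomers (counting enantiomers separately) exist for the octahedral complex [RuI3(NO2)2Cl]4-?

3

The six octahedral sites form three mutually perpendicular trans pairs.
The distinct arrangements are (3 in all): I mer, NO2 trans; I fac, NO2 cis; I mer, NO2 cis.
Each arrangement has an internal mirror plane or centre of symmetry, so none is chiral.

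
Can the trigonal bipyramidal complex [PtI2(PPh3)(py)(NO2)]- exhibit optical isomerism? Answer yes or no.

A trigonal bipyramid has two axial and three equatorial sites, which are chemically inequivalent.
Exhaustive case analysis gives 7 geometric isomers.
Of these, 3 lack any improper symmetry element and so occur as enantiomeric pairs, giving 7 + 3 = 10 stereoisomers in total.

yes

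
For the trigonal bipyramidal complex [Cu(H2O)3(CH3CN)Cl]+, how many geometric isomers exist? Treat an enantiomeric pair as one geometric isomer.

4

In a trigonal bipyramid the two axial positions differ from the three equatorial ones.
The distinct arrangements are (4 in all): CH3CN axial, Cl axial; CH3CN axial, Cl equatorial; CH3CN equatorial, Cl axial; CH3CN equatorial, Cl equatorial.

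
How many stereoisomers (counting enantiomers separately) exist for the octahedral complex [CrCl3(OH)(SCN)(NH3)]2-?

5

An octahedron has six vertices in three trans pairs; every non-trans pair is cis.
The distinct arrangements are (4 in all): Cl mer (3 arrangements); Cl fac (chiral).
One of these lacks any improper symmetry element and so occurs as an enantiomeric pair, giving 4 + 1 = 5 stereoisomers in total.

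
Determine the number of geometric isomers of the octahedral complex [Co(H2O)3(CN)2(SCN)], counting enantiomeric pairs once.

3

An octahedron has six vertices in three trans pairs; every non-trans pair is cis.
Systematic placement gives 3 geometric isomers: H2O mer, CN trans; H2O fac, CN cis; H2O mer, CN cis.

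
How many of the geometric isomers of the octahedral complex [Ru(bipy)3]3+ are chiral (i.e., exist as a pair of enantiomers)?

1

An octahedron has six vertices in three trans pairs; every non-trans pair is cis.
Each bipy is bidentate and must span two cis positions.
Only one geometric arrangement is possible; it has no improper symmetry element, so it exists as a pair of enantiomers (2 stereoisomers).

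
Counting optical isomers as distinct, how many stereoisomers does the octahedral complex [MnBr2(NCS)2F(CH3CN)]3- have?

8

The six octahedral sites form three mutually perpendicular trans pairs.
The distinct arrangements are (6 in all): Br trans, NCS trans; Br trans, NCS cis; Br cis, NCS trans; Br cis, NCS cis (3 arrangements, 2 chiral).
Of these, 2 lack any improper symmetry element and so occur as enantiomeric pairs, giving 6 + 2 = 8 stereoisomers in total.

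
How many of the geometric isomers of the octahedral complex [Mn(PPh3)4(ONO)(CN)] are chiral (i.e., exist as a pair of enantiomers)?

0

In an octahedral complex each vertex has one trans partner and four cis neighbours.
Systematic placement gives 2 geometric isomers: ONO and CN mutually trans; ONO and CN mutually cis.
Each arrangement has an internal mirror plane or centre of symmetry, so none is chiral.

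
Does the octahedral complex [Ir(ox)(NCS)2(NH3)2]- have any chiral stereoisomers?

yes

In an octahedral complex each vertex has one trans partner and four cis neighbours.
Each ox is bidentate and must span two cis positions.
Systematic placement gives 3 geometric isomers: NCS trans, NH3 cis; NCS cis, NH3 cis (chiral); NCS cis, NH3 trans.
One of these lacks any improper symmetry element and so occurs as an enantiomeric pair, giving 3 + 1 = 4 stereoisomers in total.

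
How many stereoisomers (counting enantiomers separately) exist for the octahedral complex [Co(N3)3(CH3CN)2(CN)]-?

An octahedron has six vertices in three trans pairs; every non-trans pair is cis.
Working through the distinct placements yields 3 geometric isomers: N3 mer, CH3CN trans; N3 mer, CH3CN cis; N3 fac, CH3CN cis.
Each arrangement has an internal mirror plane or centre of symmetry, so none is chiral.

3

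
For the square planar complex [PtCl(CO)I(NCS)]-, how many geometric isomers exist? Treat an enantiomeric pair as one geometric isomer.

In a square planar complex each vertex has one trans partner and two cis neighbours.
The distinct arrangements are (3 in all): (CO/I trans, Cl/NCS trans); (CO/NCS trans, Cl/I trans); (CO/Cl trans, I/NCS trans).

3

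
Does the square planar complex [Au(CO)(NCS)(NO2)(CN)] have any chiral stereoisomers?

In a square planar complex each vertex has one trans partner and two cis neighbours.
Working through the distinct placements yields 3 geometric isomers: (CN/NCS trans, CO/NO2 trans); (CN/NO2 trans, CO/NCS trans); (CN/CO trans, NCS/NO2 trans).
Each arrangement has an internal mirror plane or centre of symmetry, so none is chiral.

no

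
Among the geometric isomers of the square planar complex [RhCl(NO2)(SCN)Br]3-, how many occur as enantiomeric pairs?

A square has two trans pairs of vertices; adjacent vertices are cis.
Systematic placement gives 3 geometric isomers: (Br/NO2 trans, Cl/SCN trans); (Br/SCN trans, Cl/NO2 trans); (Br/Cl trans, NO2/SCN trans).
Each arrangement has an internal mirror plane or centre of symmetry, so none is chiral.

0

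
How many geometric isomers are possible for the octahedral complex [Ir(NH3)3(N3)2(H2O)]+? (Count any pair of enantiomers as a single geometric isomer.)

An octahedron has six vertices in three trans pairs; every non-trans pair is cis.
There are 3 geometric isomers: NH3 mer, N3 cis; NH3 mer, N3 trans; NH3 fac, N3 cis.

3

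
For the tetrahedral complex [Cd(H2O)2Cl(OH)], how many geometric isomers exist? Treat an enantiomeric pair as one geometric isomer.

1

All four vertices of a tetrahedron are equivalent and mutually adjacent, so cis/trans isomerism cannot arise.
Only one geometric arrangement is possible.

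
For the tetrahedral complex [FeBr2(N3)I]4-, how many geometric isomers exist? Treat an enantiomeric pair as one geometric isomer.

In a tetrahedral complex all four positions are equivalent and every pair of ligands is adjacent — there is no cis/trans distinction.
Only one geometric arrangement is possible.

1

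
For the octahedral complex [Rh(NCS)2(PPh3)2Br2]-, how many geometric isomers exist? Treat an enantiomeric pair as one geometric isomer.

An octahedron has six vertices in three trans pairs; every non-trans pair is cis.
Working through the distinct placements yields 5 geometric isomers: NCS trans, PPh3 trans, Br trans; NCS cis, PPh3 cis, Br trans; NCS cis, PPh3 trans, Br cis; NCS cis, PPh3 cis, Br cis (chiral); NCS trans, PPh3 cis, Br cis.

5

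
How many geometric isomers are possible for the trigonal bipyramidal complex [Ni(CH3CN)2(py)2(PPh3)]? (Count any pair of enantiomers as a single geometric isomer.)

5

A trigonal bipyramid has two axial and three equatorial sites, which are chemically inequivalent.
Exhaustive case analysis gives 5 geometric isomers.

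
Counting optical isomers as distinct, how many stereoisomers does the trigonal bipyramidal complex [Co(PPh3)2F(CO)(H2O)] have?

A trigonal bipyramid has two axial and three equatorial sites, which are chemically inequivalent.
Placing the ligands in turn and identifying arrangements related by rotation or reflection leaves 7 distinct geometric isomers.
Of these, 3 lack any improper symmetry element and so occur as enantiomeric pairs, giving 7 + 3 = 10 stereoisomers in total.

10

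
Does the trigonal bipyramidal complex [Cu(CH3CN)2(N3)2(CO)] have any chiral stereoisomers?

Exhaustive case analysis gives 5 geometric isomers.
One of these lacks any improper symmetry element and so occurs as an enantiomeric pair, giving 5 + 1 = 6 stereoisomers in total.

yes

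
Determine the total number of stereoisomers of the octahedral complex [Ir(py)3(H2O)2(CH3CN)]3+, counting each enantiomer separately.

There are 3 geometric isomers: py mer, H2O cis; py mer, H2O trans; py fac, H2O cis.
Each arrangement has an internal mirror plane or centre of symmetry, so none is chiral.

3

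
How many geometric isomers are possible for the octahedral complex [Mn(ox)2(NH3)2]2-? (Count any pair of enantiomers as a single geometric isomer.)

2

The six octahedral sites form three mutually perpendicular trans pairs.
Each ox is bidentate and must span two cis positions.
Working through the distinct placements yields 2 geometric isomers: NH3 trans; NH3 cis (chiral).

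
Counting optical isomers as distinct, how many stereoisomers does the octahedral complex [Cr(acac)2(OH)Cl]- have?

In an octahedral complex each vertex has one trans partner and four cis neighbours.
Each acac is bidentate and must span two cis positions.
There are 2 geometric isomers: OH and Cl mutually trans; OH and Cl mutually cis (chiral).
One of these lacks any improper symmetry element and so occurs as an enantiomeric pair, giving 2 + 1 = 3 stereoisomers in total.

3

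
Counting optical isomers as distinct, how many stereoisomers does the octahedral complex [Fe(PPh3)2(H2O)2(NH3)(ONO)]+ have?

In an octahedral complex each vertex has one trans partner and four cis neighbours.
There are 6 geometric isomers: PPh3 trans, H2O trans; PPh3 cis, H2O trans; PPh3 trans, H2O cis; PPh3 cis, H2O cis (3 arrangements, 2 chiral).
Of these, 2 lack any improper symmetry element and so occur as enantiomeric pairs, giving 6 + 2 = 8 stereoisomers in total.

8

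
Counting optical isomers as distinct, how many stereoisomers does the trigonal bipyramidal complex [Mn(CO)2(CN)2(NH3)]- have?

6

Systematic enumeration (placing each ligand type in turn and discarding arrangements equivalent by rotation or reflection) gives 5 geometric isomers.
One of these lacks any improper symmetry element and so occurs as an enantiomeric pair, giving 5 + 1 = 6 stereoisomers in total.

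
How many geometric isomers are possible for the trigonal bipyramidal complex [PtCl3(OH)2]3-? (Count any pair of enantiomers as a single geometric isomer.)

3

In a trigonal bipyramid the two axial positions differ from the three equatorial ones.
There are 3 geometric isomers: OH both equatorial; OH one axial, one equatorial; OH both axial.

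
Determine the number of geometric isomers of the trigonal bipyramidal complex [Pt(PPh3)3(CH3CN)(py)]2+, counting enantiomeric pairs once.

4

In a trigonal bipyramid the two axial positions differ from the three equatorial ones.
There are 4 geometric isomers: CH3CN axial, py equatorial; CH3CN axial, py axial; CH3CN equatorial, py equatorial; CH3CN equatorial, py axial.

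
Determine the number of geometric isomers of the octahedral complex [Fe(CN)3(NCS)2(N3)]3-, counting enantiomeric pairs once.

3

Working through the distinct placements yields 3 geometric isomers: CN mer, NCS trans; CN mer, NCS cis; CN fac, NCS cis.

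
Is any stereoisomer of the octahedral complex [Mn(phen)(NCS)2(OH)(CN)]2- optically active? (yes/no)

yes

In an octahedral complex each vertex has one trans partner and four cis neighbours.
Each phen is bidentate and must span two cis positions.
The distinct arrangements are (4 in all): NCS cis (3 arrangements, 2 chiral); NCS trans.
Of these, 2 lack any improper symmetry element and so occur as enantiomeric pairs, giving 4 + 2 = 6 stereoisomers in total.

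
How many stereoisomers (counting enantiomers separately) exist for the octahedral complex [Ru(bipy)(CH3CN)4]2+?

The six octahedral sites form three mutually perpendicular trans pairs.
Each bipy is bidentate and must span two cis positions.
Only one geometric arrangement is possible.

1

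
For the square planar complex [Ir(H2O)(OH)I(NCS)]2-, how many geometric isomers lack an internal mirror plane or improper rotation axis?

0

A square has two trans pairs of vertices; adjacent vertices are cis.
There are 3 geometric isomers: (H2O/NCS trans, I/OH trans); (H2O/OH trans, I/NCS trans); (H2O/I trans, NCS/OH trans).
Each arrangement has an internal mirror plane or centre of symmetry, so none is chiral.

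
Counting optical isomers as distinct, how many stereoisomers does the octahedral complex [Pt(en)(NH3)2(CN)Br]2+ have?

The six octahedral sites form three mutually perpendicular trans pairs.
Each en is bidentate and must span two cis positions.
Working through the distinct placements yields 4 geometric isomers: NH3 cis (3 arrangements, 2 chiral); NH3 trans.
Of these, 2 lack any improper symmetry element and so occur as enantiomeric pairs, giving 4 + 2 = 6 stereoisomers in total.

6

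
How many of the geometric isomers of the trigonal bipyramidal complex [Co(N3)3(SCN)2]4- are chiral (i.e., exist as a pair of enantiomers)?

A trigonal bipyramid has two axial and three equatorial sites, which are chemically inequivalent.
Working through the distinct placements yields 3 geometric isomers: SCN both equatorial; SCN one axial, one equatorial; SCN both axial.
Each arrangement has an internal mirror plane or centre of symmetry, so none is chiral.

0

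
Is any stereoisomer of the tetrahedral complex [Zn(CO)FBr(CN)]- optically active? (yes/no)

yes

All four vertices of a tetrahedron are equivalent and mutually adjacent, so cis/trans isomerism cannot arise.
Only one geometric arrangement is possible; it has no improper symmetry element, so it exists as a pair of enantiomers (2 stereoisomers).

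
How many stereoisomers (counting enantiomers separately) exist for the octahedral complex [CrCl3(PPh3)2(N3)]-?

In an octahedral complex each vertex has one trans partner and four cis neighbours.
There are 3 geometric isomers: Cl mer, PPh3 trans; Cl mer, PPh3 cis; Cl fac, PPh3 cis.
Each arrangement has an internal mirror plane or centre of symmetry, so none is chiral.

3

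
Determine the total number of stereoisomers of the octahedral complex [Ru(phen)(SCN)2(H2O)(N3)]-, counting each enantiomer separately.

In an octahedral complex each vertex has one trans partner and four cis neighbours.
Each phen is bidentate and must span two cis positions.
Working through the distinct placements yields 4 geometric isomers: SCN cis (3 arrangements, 2 chiral); SCN trans.
Of these, 2 lack any improper symmetry element and so occur as enantiomeric pairs, giving 4 + 2 = 6 stereoisomers in total.

6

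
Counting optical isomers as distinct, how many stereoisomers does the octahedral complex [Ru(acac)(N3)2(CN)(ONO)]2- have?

6

The six octahedral sites form three mutually perpendicular trans pairs.
Each acac is bidentate and must span two cis positions.
The distinct arrangements are (4 in all): N3 cis (3 arrangements, 2 chiral); N3 trans.
Of these, 2 lack any improper symmetry element and so occur as enantiomeric pairs, giving 4 + 2 = 6 stereoisomers in total.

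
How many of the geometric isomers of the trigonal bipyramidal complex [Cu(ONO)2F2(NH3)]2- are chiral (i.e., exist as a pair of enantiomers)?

A trigonal bipyramid has two axial and three equatorial sites, which are chemically inequivalent.
Exhaustive case analysis gives 5 geometric isomers.
One of these lacks any improper symmetry element and so occurs as an enantiomeric pair, giving 5 + 1 = 6 stereoisomers in total.

1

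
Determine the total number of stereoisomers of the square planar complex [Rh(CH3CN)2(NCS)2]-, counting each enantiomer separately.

The distinct arrangements are (2 in all): CH3CN cis; CH3CN trans.
Each arrangement has an internal mirror plane or centre of symmetry, so none is chiral.

2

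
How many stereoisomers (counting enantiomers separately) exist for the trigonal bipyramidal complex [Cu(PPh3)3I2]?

3

In a trigonal bipyramid the two axial positions differ from the three equatorial ones.
Systematic placement gives 3 geometric isomers: I both axial; I one axial, one equatorial; I both equatorial.
Each arrangement has an internal mirror plane or centre of symmetry, so none is chiral.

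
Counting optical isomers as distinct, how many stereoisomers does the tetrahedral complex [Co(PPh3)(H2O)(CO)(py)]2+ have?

2

All four vertices of a tetrahedron are equivalent and mutually adjacent, so cis/trans isomerism cannot arise.
Only one geometric arrangement is possible; it has no improper symmetry element, so it exists as a pair of enantiomers (2 stereoisomers).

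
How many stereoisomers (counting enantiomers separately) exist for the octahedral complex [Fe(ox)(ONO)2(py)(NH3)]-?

6

In an octahedral complex each vertex has one trans partner and four cis neighbours.
Each ox is bidentate and must span two cis positions.
Systematic placement gives 4 geometric isomers: ONO cis (3 arrangements, 2 chiral); ONO trans.
Of these, 2 lack any improper symmetry element and so occur as enantiomeric pairs, giving 4 + 2 = 6 stereoisomers in total.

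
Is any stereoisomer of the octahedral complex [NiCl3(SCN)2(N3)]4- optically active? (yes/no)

no

There are 3 geometric isomers: Cl mer, SCN trans; Cl mer, SCN cis; Cl fac, SCN cis.
Each arrangement has an internal mirror plane or centre of symmetry, so none is chiral.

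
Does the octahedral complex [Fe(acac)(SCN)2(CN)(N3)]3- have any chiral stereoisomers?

Each acac is bidentate and must span two cis positions.
Systematic placement gives 4 geometric isomers: SCN cis (3 arrangements, 2 chiral); SCN trans.
Of these, 2 lack any improper symmetry element and so occur as enantiomeric pairs, giving 4 + 2 = 6 stereoisomers in total.

yes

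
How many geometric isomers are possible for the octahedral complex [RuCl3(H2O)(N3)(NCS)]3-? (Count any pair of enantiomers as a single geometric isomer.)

The six octahedral sites form three mutually perpendicular trans pairs.
Working through the distinct placements yields 4 geometric isomers: Cl mer (3 arrangements); Cl fac (chiral).

4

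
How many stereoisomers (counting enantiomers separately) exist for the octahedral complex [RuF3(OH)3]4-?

2

The distinct arrangements are (2 in all): F mer; F fac.
Each arrangement has an internal mirror plane or centre of symmetry, so none is chiral.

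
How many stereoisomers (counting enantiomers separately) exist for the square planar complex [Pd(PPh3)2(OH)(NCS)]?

2

The distinct arrangements are (2 in all): PPh3 cis; PPh3 trans.
Each arrangement has an internal mirror plane or centre of symmetry, so none is chiral.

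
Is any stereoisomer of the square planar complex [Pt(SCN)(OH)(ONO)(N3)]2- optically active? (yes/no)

Systematic placement gives 3 geometric isomers: (N3/ONO trans, OH/SCN trans); (N3/SCN trans, OH/ONO trans); (N3/OH trans, ONO/SCN trans).
Each arrangement has an internal mirror plane or centre of symmetry, so none is chiral.

no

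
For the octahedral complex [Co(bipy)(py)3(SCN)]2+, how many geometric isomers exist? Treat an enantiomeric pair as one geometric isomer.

Each bipy is bidentate and must span two cis positions.
There are 2 geometric isomers: py mer; py fac.

2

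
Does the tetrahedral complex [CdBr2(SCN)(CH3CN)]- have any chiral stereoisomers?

All four vertices of a tetrahedron are equivalent and mutually adjacent, so cis/trans isomerism cannot arise.
Only one geometric arrangement is possible.

no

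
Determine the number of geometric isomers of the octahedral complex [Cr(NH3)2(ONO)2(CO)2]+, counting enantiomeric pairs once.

An octahedron has six vertices in three trans pairs; every non-trans pair is cis.
Systematic placement gives 5 geometric isomers: NH3 trans, ONO trans, CO trans; NH3 cis, ONO cis, CO trans; NH3 cis, ONO trans, CO cis; NH3 cis, ONO cis, CO cis (chiral); NH3 trans, ONO cis, CO cis.

5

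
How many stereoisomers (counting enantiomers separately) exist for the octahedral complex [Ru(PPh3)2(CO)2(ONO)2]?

6

An octahedron has six vertices in three trans pairs; every non-trans pair is cis.
The distinct arrangements are (5 in all): PPh3 trans, CO trans, ONO trans; PPh3 cis, CO trans, ONO cis; PPh3 trans, CO cis, ONO cis; PPh3 cis, CO cis, ONO cis (chiral); PPh3 cis, CO cis, ONO trans.
One of these lacks any improper symmetry element and so occurs as an enantiomeric pair, giving 5 + 1 = 6 stereoisomers in total.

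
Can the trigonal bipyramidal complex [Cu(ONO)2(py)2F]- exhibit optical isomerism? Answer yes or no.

A trigonal bipyramid has two axial and three equatorial sites, which are chemically inequivalent.
Exhaustive case analysis gives 5 geometric isomers.
One of these lacks any improper symmetry element and so occurs as an enantiomeric pair, giving 5 + 1 = 6 stereoisomers in total.

yes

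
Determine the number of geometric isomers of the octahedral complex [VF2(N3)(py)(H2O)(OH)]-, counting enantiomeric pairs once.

Systematic enumeration (placing each ligand type in turn and discarding arrangements equivalent by rotation or reflection) gives 9 geometric isomers.

9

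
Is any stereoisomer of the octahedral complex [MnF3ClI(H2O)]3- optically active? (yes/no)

In an octahedral complex each vertex has one trans partner and four cis neighbours.
Working through the distinct placements yields 4 geometric isomers: F mer (3 arrangements); F fac (chiral).
One of these lacks any improper symmetry element and so occurs as an enantiomeric pair, giving 4 + 1 = 5 stereoisomers in total.

yes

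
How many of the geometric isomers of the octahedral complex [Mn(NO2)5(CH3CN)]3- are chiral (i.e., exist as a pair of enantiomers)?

0

In an octahedral complex each vertex has one trans partner and four cis neighbours.
Only one geometric arrangement is possible.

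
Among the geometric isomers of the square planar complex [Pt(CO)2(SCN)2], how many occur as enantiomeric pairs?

A square has two trans pairs of vertices; adjacent vertices are cis.
Working through the distinct placements yields 2 geometric isomers: CO cis; CO trans.
Each arrangement has an internal mirror plane or centre of symmetry, so none is chiral.

0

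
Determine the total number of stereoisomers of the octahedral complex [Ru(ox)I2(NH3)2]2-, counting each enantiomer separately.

In an octahedral complex each vertex has one trans partner and four cis neighbours.
Each ox is bidentate and must span two cis positions.
There are 3 geometric isomers: I trans, NH3 cis; I cis, NH3 cis (chiral); I cis, NH3 trans.
One of these lacks any improper symmetry element and so occurs as an enantiomeric pair, giving 3 + 1 = 4 stereoisomers in total.

4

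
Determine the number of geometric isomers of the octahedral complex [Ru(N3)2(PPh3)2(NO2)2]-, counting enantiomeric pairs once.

The distinct arrangements are (5 in all): N3 trans, PPh3 trans, NO2 trans; N3 trans, PPh3 cis, NO2 cis; N3 cis, PPh3 trans, NO2 cis; N3 cis, PPh3 cis, NO2 cis (chiral); N3 cis, PPh3 cis, NO2 trans.

5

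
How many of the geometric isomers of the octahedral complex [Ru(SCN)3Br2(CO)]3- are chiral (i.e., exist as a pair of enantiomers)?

The six octahedral sites form three mutually perpendicular trans pairs.
Systematic placement gives 3 geometric isomers: SCN mer, Br trans; SCN mer, Br cis; SCN fac, Br cis.
Each arrangement has an internal mirror plane or centre of symmetry, so none is chiral.

0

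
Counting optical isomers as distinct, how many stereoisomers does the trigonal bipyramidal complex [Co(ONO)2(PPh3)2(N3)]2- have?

6

In a trigonal bipyramid the two axial positions differ from the three equatorial ones.
Exhaustive case analysis gives 5 geometric isomers.
One of these lacks any improper symmetry element and so occurs as an enantiomeric pair, giving 5 + 1 = 6 stereoisomers in total.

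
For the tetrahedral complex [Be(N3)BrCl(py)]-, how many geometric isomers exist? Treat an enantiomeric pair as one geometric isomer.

In a tetrahedral complex all four positions are equivalent and every pair of ligands is adjacent — there is no cis/trans distinction.
Only one geometric arrangement is possible; it has no improper symmetry element, so it exists as a pair of enantiomers (2 stereoisomers).

1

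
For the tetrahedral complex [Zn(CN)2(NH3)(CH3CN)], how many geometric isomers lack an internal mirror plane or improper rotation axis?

0

All four vertices of a tetrahedron are equivalent and mutually adjacent, so cis/trans isomerism cannot arise.
Only one geometric arrangement is possible.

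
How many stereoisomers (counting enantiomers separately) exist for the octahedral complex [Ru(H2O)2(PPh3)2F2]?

6

There are 5 geometric isomers: H2O trans, PPh3 trans, F trans; H2O cis, PPh3 cis, F trans; H2O cis, PPh3 trans, F cis; H2O cis, PPh3 cis, F cis (chiral); H2O trans, PPh3 cis, F cis.
One of these lacks any improper symmetry element and so occurs as an enantiomeric pair, giving 5 + 1 = 6 stereoisomers in total.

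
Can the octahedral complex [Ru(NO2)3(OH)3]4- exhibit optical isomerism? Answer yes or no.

In an octahedral complex each vertex has one trans partner and four cis neighbours.
There are 2 geometric isomers: NO2 mer; NO2 fac.
Each arrangement has an internal mirror plane or centre of symmetry, so none is chiral.

no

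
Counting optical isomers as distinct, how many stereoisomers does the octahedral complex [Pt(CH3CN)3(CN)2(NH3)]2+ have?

An octahedron has six vertices in three trans pairs; every non-trans pair is cis.
The distinct arrangements are (3 in all): CH3CN mer, CN cis; CH3CN mer, CN trans; CH3CN fac, CN cis.
Each arrangement has an internal mirror plane or centre of symmetry, so none is chiral.

3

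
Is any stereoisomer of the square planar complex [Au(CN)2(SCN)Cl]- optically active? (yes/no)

no

In a square planar complex each vertex has one trans partner and two cis neighbours.
The distinct arrangements are (2 in all): CN cis; CN trans.
Each arrangement has an internal mirror plane or centre of symmetry, so none is chiral.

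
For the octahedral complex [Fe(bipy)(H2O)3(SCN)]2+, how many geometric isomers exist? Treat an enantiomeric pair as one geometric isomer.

2

In an octahedral complex each vertex has one trans partner and four cis neighbours.
Each bipy is bidentate and must span two cis positions.
Systematic placement gives 2 geometric isomers: H2O mer; H2O fac.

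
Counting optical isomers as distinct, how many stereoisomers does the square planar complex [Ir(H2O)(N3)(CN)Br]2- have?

A square has two trans pairs of vertices; adjacent vertices are cis.
The distinct arrangements are (3 in all): (Br/H2O trans, CN/N3 trans); (Br/N3 trans, CN/H2O trans); (Br/CN trans, H2O/N3 trans).
Each arrangement has an internal mirror plane or centre of symmetry, so none is chiral.

3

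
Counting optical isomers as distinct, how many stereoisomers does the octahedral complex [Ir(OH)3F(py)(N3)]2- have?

Systematic placement gives 4 geometric isomers: OH mer (3 arrangements); OH fac (chiral).
One of these lacks any improper symmetry element and so occurs as an enantiomeric pair, giving 4 + 1 = 5 stereoisomers in total.

5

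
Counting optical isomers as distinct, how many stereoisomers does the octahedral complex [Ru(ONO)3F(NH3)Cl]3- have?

5

The distinct arrangements are (4 in all): ONO mer (3 arrangements); ONO fac (chiral).
One of these lacks any improper symmetry element and so occurs as an enantiomeric pair, giving 4 + 1 = 5 stereoisomers in total.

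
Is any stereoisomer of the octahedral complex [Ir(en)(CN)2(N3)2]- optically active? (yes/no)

yes

In an octahedral complex each vertex has one trans partner and four cis neighbours.
Each en is bidentate and must span two cis positions.
Working through the distinct placements yields 3 geometric isomers: CN trans, N3 cis; CN cis, N3 cis (chiral); CN cis, N3 trans.
One of these lacks any improper symmetry element and so occurs as an enantiomeric pair, giving 3 + 1 = 4 stereoisomers in total.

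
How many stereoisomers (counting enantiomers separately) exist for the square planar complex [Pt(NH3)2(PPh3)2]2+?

2

In a square planar complex each vertex has one trans partner and two cis neighbours.
Systematic placement gives 2 geometric isomers: NH3 cis; NH3 trans.
Each arrangement has an internal mirror plane or centre of symmetry, so none is chiral.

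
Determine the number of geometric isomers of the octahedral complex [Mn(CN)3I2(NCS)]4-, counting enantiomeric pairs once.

3

An octahedron has six vertices in three trans pairs; every non-trans pair is cis.
There are 3 geometric isomers: CN mer, I cis; CN mer, I trans; CN fac, I cis.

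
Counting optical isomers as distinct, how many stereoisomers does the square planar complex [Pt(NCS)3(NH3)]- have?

1

In a square planar complex each vertex has one trans partner and two cis neighbours.
Only one geometric arrangement is possible.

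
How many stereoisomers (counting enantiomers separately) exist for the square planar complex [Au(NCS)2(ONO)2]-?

2

A square has two trans pairs of vertices; adjacent vertices are cis.
Systematic placement gives 2 geometric isomers: NCS cis; NCS trans.
Each arrangement has an internal mirror plane or centre of symmetry, so none is chiral.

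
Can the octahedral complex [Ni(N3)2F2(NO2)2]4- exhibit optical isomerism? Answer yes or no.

yes

In an octahedral complex each vertex has one trans partner and four cis neighbours.
Working through the distinct placements yields 5 geometric isomers: N3 trans, F trans, NO2 trans; N3 cis, F trans, NO2 cis; N3 cis, F cis, NO2 trans; N3 cis, F cis, NO2 cis (chiral); N3 trans, F cis, NO2 cis.
One of these lacks any improper symmetry element and so occurs as an enantiomeric pair, giving 5 + 1 = 6 stereoisomers in total.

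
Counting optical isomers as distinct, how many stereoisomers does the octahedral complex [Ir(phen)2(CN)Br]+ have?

Each phen is bidentate and must span two cis positions.
Systematic placement gives 2 geometric isomers: CN and Br mutually trans; CN and Br mutually cis (chiral).
One of these lacks any improper symmetry element and so occurs as an enantiomeric pair, giving 2 + 1 = 3 stereoisomers in total.

3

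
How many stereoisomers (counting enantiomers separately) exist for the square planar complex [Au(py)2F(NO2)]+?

2

Systematic placement gives 2 geometric isomers: py cis; py trans.
Each arrangement has an internal mirror plane or centre of symmetry, so none is chiral.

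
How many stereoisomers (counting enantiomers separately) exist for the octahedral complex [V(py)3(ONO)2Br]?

3

In an octahedral complex each vertex has one trans partner and four cis neighbours.
Systematic placement gives 3 geometric isomers: py mer, ONO cis; py mer, ONO trans; py fac, ONO cis.
Each arrangement has an internal mirror plane or centre of symmetry, so none is chiral.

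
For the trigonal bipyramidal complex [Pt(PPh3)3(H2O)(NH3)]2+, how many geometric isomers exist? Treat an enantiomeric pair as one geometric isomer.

A trigonal bipyramid has two axial and three equatorial sites, which are chemically inequivalent.
Systematic placement gives 4 geometric isomers: H2O axial, NH3 axial; H2O axial, NH3 equatorial; H2O equatorial, NH3 axial; H2O equatorial, NH3 equatorial.

4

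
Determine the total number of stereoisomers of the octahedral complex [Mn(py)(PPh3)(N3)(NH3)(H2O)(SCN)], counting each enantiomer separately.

30

An octahedron has six vertices in three trans pairs; every non-trans pair is cis.
Placing the ligands in turn and identifying arrangements related by rotation or reflection leaves 15 distinct geometric isomers.
Of these, 15 lack any improper symmetry element and so occur as enantiomeric pairs, giving 15 + 15 = 30 stereoisomers in total.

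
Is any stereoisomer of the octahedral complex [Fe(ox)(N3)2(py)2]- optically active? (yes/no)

Each ox is bidentate and must span two cis positions.
Working through the distinct placements yields 3 geometric isomers: N3 trans, py cis; N3 cis, py trans; N3 cis, py cis (chiral).
One of these lacks any improper symmetry element and so occurs as an enantiomeric pair, giving 3 + 1 = 4 stereoisomers in total.

yes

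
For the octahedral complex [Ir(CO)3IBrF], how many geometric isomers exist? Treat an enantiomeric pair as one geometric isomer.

4

The six octahedral sites form three mutually perpendicular trans pairs.
Working through the distinct placements yields 4 geometric isomers: CO mer (3 arrangements); CO fac (chiral).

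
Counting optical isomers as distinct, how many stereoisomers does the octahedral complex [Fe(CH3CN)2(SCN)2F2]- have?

In an octahedral complex each vertex has one trans partner and four cis neighbours.
The distinct arrangements are (5 in all): CH3CN trans, SCN trans, F trans; CH3CN trans, SCN cis, F cis; CH3CN cis, SCN trans, F cis; CH3CN cis, SCN cis, F cis (chiral); CH3CN cis, SCN cis, F trans.
One of these lacks any improper symmetry element and so occurs as an enantiomeric pair, giving 5 + 1 = 6 stereoisomers in total.

6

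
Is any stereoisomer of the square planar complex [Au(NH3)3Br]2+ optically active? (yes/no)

no

A square has two trans pairs of vertices; adjacent vertices are cis.
Only one geometric arrangement is possible.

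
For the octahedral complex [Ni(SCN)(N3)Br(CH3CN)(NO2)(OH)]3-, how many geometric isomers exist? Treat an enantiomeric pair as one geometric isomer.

An octahedron has six vertices in three trans pairs; every non-trans pair is cis.
Placing the ligands in turn and identifying arrangements related by rotation or reflection leaves 15 distinct geometric isomers.

15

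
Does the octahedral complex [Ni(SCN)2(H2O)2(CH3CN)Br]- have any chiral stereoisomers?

An octahedron has six vertices in three trans pairs; every non-trans pair is cis.
Systematic placement gives 6 geometric isomers: SCN trans, H2O trans; SCN cis, H2O cis (3 arrangements, 2 chiral); SCN trans, H2O cis; SCN cis, H2O trans.
Of these, 2 lack any improper symmetry element and so occur as enantiomeric pairs, giving 6 + 2 = 8 stereoisomers in total.

yes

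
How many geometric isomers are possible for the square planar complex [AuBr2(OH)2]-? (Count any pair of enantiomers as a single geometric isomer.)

2

In a square planar complex each vertex has one trans partner and two cis neighbours.
The distinct arrangements are (2 in all): Br cis; Br trans.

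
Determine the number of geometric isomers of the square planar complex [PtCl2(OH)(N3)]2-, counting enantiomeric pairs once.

In a square planar complex each vertex has one trans partner and two cis neighbours.
The distinct arrangements are (2 in all): Cl cis; Cl trans.

2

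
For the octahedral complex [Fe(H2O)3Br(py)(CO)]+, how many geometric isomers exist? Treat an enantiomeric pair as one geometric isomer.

4

The six octahedral sites form three mutually perpendicular trans pairs.
There are 4 geometric isomers: H2O mer (3 arrangements); H2O fac (chiral).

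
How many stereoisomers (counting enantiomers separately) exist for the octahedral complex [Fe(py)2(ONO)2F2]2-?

Systematic placement gives 5 geometric isomers: py trans, ONO trans, F trans; py cis, ONO cis, F trans; py trans, ONO cis, F cis; py cis, ONO cis, F cis (chiral); py cis, ONO trans, F cis.
One of these lacks any improper symmetry element and so occurs as an enantiomeric pair, giving 5 + 1 = 6 stereoisomers in total.

6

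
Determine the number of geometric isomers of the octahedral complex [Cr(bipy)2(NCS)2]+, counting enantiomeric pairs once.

2

Each bipy is bidentate and must span two cis positions.
The distinct arrangements are (2 in all): NCS trans; NCS cis (chiral).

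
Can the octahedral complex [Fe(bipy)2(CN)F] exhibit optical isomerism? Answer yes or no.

An octahedron has six vertices in three trans pairs; every non-trans pair is cis.
Each bipy is bidentate and must span two cis positions.
There are 2 geometric isomers: CN and F mutually trans; CN and F mutually cis (chiral).
One of these lacks any improper symmetry element and so occurs as an enantiomeric pair, giving 2 + 1 = 3 stereoisomers in total.

yes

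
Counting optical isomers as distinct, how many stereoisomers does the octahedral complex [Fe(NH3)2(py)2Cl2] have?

An octahedron has six vertices in three trans pairs; every non-trans pair is cis.
Working through the distinct placements yields 5 geometric isomers: NH3 trans, py trans, Cl trans; NH3 cis, py cis, Cl trans; NH3 cis, py trans, Cl cis; NH3 cis, py cis, Cl cis (chiral); NH3 trans, py cis, Cl cis.
One of these lacks any improper symmetry element and so occurs as an enantiomeric pair, giving 5 + 1 = 6 stereoisomers in total.

6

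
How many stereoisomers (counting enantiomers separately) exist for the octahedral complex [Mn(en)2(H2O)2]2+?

The six octahedral sites form three mutually perpendicular trans pairs.
Each en is bidentate and must span two cis positions.
The distinct arrangements are (2 in all): H2O trans; H2O cis (chiral).
One of these lacks any improper symmetry element and so occurs as an enantiomeric pair, giving 2 + 1 = 3 stereoisomers in total.

3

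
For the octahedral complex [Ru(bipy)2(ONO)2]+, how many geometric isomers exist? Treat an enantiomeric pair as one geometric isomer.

2

In an octahedral complex each vertex has one trans partner and four cis neighbours.
Each bipy is bidentate and must span two cis positions.
There are 2 geometric isomers: ONO trans; ONO cis (chiral).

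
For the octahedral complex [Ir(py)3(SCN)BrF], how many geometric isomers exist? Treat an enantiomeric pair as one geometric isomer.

The six octahedral sites form three mutually perpendicular trans pairs.
Systematic placement gives 4 geometric isomers: py mer (3 arrangements); py fac (chiral).

4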